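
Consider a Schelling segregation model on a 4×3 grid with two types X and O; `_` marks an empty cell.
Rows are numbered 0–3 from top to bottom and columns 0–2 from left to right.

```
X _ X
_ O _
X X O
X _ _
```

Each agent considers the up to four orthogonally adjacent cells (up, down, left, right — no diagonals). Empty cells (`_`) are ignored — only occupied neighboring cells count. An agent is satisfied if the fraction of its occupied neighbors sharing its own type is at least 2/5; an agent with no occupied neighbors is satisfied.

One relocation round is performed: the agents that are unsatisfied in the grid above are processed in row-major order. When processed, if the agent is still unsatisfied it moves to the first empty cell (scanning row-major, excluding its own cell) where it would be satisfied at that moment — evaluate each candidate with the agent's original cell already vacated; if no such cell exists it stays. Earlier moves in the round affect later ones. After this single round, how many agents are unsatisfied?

Initially unsatisfied (in order): (1,1), (2,1), (2,2).
  (1,1) → (1,2).
  (2,1): now satisfied by earlier moves; stays.
  (2,2): now satisfied by earlier moves; stays.
Resulting grid:
X _ X
_ _ O
X X O
X _ _
Unsatisfied now: (0,2).

1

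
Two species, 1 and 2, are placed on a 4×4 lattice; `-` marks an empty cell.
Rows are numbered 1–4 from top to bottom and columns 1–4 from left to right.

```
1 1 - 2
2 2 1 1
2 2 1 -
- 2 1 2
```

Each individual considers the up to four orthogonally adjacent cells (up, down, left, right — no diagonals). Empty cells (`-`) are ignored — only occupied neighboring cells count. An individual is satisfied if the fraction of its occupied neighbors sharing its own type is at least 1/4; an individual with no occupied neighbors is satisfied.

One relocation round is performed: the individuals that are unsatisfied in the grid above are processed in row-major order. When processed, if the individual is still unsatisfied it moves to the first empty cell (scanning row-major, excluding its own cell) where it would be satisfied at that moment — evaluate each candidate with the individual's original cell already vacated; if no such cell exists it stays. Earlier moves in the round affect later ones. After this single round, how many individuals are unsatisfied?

Initially unsatisfied (in order): (1,4), (4,4).
  (1,4) → (3,4).
  (4,4): now satisfied by earlier moves; stays.
Resulting grid:
1 1 - -
2 2 1 1
2 2 1 2
- 2 1 2
All satisfied now.

0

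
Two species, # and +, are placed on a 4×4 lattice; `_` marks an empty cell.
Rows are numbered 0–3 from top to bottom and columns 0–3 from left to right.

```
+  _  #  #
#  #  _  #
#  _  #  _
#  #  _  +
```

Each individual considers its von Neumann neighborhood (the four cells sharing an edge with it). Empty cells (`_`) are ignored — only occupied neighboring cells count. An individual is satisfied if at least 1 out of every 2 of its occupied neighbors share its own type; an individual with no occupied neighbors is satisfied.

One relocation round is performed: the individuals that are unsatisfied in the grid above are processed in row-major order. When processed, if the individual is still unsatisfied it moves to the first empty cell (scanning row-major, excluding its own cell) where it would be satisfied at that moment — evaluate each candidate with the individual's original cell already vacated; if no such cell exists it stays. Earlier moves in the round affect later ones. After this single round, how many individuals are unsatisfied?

1

Initially unsatisfied (in order): (0,0).
  (0,0): no empty cell satisfies it; stays.
Resulting grid:
+ _ # #
# # _ #
# _ # _
# # _ +
Unsatisfied now: (0,0).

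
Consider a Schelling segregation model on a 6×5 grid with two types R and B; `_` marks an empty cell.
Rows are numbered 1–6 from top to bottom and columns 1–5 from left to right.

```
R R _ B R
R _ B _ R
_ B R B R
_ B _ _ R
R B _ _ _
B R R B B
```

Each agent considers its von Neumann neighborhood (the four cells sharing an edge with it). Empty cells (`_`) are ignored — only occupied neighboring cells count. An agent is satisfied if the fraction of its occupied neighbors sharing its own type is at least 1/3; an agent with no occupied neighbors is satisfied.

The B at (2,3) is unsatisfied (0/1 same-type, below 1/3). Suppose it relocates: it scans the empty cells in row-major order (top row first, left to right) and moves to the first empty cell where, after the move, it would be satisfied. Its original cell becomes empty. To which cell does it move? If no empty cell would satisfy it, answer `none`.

(1,3)

Vacating (2,3). Empty cells in order:
  (1,3): 1/2 same-type → satisfied — stop here.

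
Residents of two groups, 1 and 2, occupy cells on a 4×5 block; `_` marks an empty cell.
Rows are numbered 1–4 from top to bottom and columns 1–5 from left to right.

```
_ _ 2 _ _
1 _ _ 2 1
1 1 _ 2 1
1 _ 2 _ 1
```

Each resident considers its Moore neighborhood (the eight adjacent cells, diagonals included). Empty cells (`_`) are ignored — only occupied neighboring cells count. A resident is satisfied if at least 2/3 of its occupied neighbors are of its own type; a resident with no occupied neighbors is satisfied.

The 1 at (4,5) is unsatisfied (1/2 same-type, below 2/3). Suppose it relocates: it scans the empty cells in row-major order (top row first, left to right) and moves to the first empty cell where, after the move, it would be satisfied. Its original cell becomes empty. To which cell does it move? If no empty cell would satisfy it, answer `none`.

Vacating (4,5). Empty cells in order:
  (1,1): 1/1 same-type → satisfied — stop here.

(1,1)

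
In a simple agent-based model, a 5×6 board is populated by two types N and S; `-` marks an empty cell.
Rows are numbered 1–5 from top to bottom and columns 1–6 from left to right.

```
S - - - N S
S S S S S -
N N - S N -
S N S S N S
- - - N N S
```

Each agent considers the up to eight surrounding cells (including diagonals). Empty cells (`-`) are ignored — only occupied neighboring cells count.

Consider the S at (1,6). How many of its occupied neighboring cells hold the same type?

1

Occupied neighbors of (1,6): (1,5)=N, (2,5)=S.
Same type (S): 1 of 2.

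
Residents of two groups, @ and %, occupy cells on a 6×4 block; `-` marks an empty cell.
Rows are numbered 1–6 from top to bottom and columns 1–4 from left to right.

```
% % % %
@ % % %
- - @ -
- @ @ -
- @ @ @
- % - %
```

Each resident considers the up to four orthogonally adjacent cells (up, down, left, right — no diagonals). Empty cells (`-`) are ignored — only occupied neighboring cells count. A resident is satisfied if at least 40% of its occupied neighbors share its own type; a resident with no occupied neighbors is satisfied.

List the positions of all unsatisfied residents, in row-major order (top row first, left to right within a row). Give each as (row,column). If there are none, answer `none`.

Row 1: (1,1)% 1/2 ok · (1,2)% 3/3 ok · (1,3)% 3/3 ok · (1,4)% 2/2 ok
Row 2: (2,1)@ 0/2 unhappy · (2,2)% 2/3 ok · (2,3)% 3/4 ok · (2,4)% 2/2 ok
Row 3: (3,3)@ 1/2 ok
Row 4: (4,2)@ 2/2 ok · (4,3)@ 3/3 ok
Row 5: (5,2)@ 2/3 ok · (5,3)@ 3/3 ok · (5,4)@ 1/2 ok
Row 6: (6,2)% 0/1 unhappy · (6,4)% 0/1 unhappy

(2,1), (6,2), (6,4)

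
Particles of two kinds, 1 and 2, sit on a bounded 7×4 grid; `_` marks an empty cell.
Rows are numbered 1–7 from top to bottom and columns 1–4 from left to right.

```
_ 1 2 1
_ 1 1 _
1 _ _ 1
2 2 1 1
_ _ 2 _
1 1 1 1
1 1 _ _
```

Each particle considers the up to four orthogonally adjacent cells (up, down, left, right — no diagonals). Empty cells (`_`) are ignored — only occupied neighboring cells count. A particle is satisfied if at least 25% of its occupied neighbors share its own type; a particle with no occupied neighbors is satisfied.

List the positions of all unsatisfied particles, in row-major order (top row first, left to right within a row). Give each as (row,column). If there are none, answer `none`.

(1,3), (1,4), (3,1), (5,3)

(1,2)1 1/2 ✓
(1,3)2 0/3 ✗
(1,4)1 0/1 ✗
(2,2)1 2/2 ✓
(2,3)1 1/2 ✓
(3,1)1 0/1 ✗
(3,4)1 1/1 ✓
(4,1)2 1/2 ✓
(4,2)2 1/2 ✓
(4,3)1 1/3 ✓
(4,4)1 2/2 ✓
(5,3)2 0/2 ✗
(6,1)1 2/2 ✓
(6,2)1 3/3 ✓
(6,3)1 2/3 ✓
(6,4)1 1/1 ✓
(7,1)1 2/2 ✓
(7,2)1 2/2 ✓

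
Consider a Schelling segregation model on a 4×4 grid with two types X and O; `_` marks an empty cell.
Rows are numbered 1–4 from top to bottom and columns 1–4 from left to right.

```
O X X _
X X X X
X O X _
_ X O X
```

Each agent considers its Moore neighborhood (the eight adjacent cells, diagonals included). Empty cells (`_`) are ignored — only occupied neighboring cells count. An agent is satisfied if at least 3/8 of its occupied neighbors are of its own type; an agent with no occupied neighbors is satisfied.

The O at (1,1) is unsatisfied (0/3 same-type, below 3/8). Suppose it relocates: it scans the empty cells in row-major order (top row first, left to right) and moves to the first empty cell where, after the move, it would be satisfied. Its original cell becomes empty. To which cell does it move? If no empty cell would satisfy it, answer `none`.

none

Vacating (1,1). Empty cells in order:
  (1,4): 0/3 same-type → still unsatisfied.
  (3,4): 1/5 same-type → still unsatisfied.
  (4,1): 1/3 same-type → still unsatisfied.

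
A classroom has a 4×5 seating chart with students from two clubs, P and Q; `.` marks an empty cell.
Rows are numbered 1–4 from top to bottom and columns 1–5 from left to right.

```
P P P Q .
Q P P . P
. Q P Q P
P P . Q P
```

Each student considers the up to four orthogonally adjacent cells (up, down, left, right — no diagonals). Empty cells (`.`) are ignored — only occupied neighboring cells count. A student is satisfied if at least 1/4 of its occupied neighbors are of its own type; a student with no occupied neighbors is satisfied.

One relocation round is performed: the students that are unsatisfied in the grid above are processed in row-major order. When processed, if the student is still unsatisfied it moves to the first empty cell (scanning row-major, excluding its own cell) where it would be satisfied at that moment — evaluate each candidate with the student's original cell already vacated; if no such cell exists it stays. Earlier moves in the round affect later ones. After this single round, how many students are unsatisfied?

Initially unsatisfied (in order): (1,4), (2,1), (3,2).
  (1,4) → (2,4).
  (2,1) → (1,4).
  (3,2) → (1,5).
Resulting grid:
P P P Q Q
. P P Q P
. . P Q P
P P . Q P
All satisfied now.

0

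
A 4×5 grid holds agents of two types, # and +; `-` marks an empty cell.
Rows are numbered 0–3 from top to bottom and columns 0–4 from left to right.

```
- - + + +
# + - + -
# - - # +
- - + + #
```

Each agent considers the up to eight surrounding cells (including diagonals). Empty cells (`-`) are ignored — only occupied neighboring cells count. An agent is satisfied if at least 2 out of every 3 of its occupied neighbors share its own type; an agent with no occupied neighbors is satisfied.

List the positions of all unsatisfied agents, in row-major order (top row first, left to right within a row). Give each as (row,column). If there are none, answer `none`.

(0,2)+ 3/3 ✓
(0,3)+ 3/3 ✓
(0,4)+ 2/2 ✓
(1,0)# 1/2 ✗
(1,1)+ 1/3 ✗
(1,3)+ 4/5 ✓
(2,0)# 1/2 ✗
(2,3)# 1/5 ✗
(2,4)+ 2/4 ✗
(3,2)+ 1/2 ✗
(3,3)+ 2/4 ✗
(3,4)# 1/3 ✗

(1,0), (1,1), (2,0), (2,3), (2,4), (3,2), (3,3), (3,4)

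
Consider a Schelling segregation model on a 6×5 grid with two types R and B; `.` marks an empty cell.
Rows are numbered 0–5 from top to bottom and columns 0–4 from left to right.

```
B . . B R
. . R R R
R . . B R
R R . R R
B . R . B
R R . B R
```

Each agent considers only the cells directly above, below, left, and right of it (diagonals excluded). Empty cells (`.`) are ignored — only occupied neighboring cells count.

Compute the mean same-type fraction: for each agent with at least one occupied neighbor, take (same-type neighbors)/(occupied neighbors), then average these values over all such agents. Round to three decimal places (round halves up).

Row 0: (0,0)B — no occupied neighbors · (0,3)B 0/2 · (0,4)R 1/2
Row 1: (1,2)R 1/1 · (1,3)R 2/4 · (1,4)R 3/3
Row 2: (2,0)R 1/1 · (2,3)B 0/3 · (2,4)R 2/3
Row 3: (3,0)R 2/3 · (3,1)R 1/1 · (3,3)R 1/2 · (3,4)R 2/3
Row 4: (4,0)B 0/2 · (4,2)R — no occupied neighbors · (4,4)B 0/2
Row 5: (5,0)R 1/2 · (5,1)R 1/1 · (5,3)B 0/1 · (5,4)R 0/2
Sum over 18 agents: 0/2 + 1/2 + 1/1 + 2/4 + 3/3 + 1/1 + 0/3 + 2/3 + 2/3 + 1/1 + 1/2 + 2/3 + 0/2 + 0/2 + 1/2 + 1/1 + 0/1 + 0/2 = 9; mean = 9 ÷ 18 = 1/2 = 0.5 → 0.500.

0.500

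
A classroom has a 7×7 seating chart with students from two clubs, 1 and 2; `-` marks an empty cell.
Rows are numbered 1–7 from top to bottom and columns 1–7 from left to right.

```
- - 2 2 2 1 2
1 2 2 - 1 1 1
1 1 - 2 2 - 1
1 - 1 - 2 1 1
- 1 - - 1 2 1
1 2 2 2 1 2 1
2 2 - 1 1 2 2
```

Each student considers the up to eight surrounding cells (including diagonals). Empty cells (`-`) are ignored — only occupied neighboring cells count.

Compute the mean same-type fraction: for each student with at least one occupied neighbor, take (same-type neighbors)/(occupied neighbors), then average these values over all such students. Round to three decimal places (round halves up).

Row 1: (1,3)2 3/3 · (1,4)2 3/4 · (1,5)2 1/4 · (1,6)1 3/5 · (1,7)2 0/3
Row 2: (2,1)1 2/3 · (2,2)2 2/5 · (2,3)2 4/5 · (2,5)1 2/6 · (2,6)1 4/7 · (2,7)1 3/4
Row 3: (3,1)1 3/4 · (3,2)1 4/6 · (3,4)2 3/5 · (3,5)2 2/5 · (3,7)1 4/4
Row 4: (4,1)1 3/3 · (4,3)1 2/3 · (4,5)2 3/5 · (4,6)1 4/7 · (4,7)1 3/4
Row 5: (5,2)1 3/5 · (5,5)1 2/6 · (5,6)2 2/8 · (5,7)1 3/5
Row 6: (6,1)1 1/4 · (6,2)2 3/5 · (6,3)2 3/5 · (6,4)2 1/5 · (6,5)1 3/7 · (6,6)2 3/8 · (6,7)1 1/5
Row 7: (7,1)2 2/3 · (7,2)2 3/4 · (7,4)1 2/4 · (7,5)1 2/5 · (7,6)2 2/5 · (7,7)2 2/3
Sum over 38 students: 3/3 + 3/4 + 1/4 + 3/5 + 0/3 + 2/3 + 2/5 + 4/5 + 2/6 + 4/7 + 3/4 + 3/4 + 4/6 + 3/5 + 2/5 + 4/4 + 3/3 + 2/3 + 3/5 + 4/7 + 3/4 + 3/5 + 2/6 + 2/8 + 3/5 + 1/4 + 3/5 + 3/5 + 1/5 + 3/7 + 3/8 + 1/5 + 2/3 + 3/4 + 2/4 + 2/5 + 2/5 + 2/3 = 1173/56; mean = 1173/56 ÷ 38 = 1173/2128 = 0.551221… → 0.551.

0.551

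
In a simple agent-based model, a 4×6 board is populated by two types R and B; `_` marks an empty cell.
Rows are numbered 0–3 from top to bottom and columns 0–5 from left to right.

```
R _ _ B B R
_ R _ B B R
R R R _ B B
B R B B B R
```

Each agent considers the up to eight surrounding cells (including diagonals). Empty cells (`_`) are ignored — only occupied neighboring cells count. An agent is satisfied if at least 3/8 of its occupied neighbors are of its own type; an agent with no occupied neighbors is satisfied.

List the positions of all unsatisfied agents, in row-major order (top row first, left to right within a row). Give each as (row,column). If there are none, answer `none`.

(0,5), (1,5), (3,0), (3,2), (3,5)

Row 0: (0,0)R 1/1 ✓ · (0,3)B 3/3 ✓ · (0,4)B 3/5 ✓ · (0,5)R 1/3 ✗
Row 1: (1,1)R 4/4 ✓ · (1,3)B 4/5 ✓ · (1,4)B 5/7 ✓ · (1,5)R 1/5 ✗
Row 2: (2,0)R 3/4 ✓ · (2,1)R 4/6 ✓ · (2,2)R 3/6 ✓ · (2,4)B 5/7 ✓ · (2,5)B 3/5 ✓
Row 3: (3,0)B 0/3 ✗ · (3,1)R 3/5 ✓ · (3,2)B 1/4 ✗ · (3,3)B 3/4 ✓ · (3,4)B 3/4 ✓ · (3,5)R 0/3 ✗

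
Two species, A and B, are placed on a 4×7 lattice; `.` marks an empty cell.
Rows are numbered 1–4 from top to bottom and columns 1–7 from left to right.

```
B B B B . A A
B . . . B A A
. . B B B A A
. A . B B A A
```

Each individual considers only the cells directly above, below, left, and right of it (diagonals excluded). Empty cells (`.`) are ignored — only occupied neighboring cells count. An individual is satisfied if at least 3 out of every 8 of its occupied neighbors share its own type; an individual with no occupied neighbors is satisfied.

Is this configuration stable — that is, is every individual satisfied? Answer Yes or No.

Yes

Row 1: (1,1)B 2/2 ✓ · (1,2)B 2/2 ✓ · (1,3)B 2/2 ✓ · (1,4)B 1/1 ✓ · (1,6)A 2/2 ✓ · (1,7)A 2/2 ✓
Row 2: (2,1)B 1/1 ✓ · (2,5)B 1/2 ✓ · (2,6)A 3/4 ✓ · (2,7)A 3/3 ✓
Row 3: (3,3)B 1/1 ✓ · (3,4)B 3/3 ✓ · (3,5)B 3/4 ✓ · (3,6)A 3/4 ✓ · (3,7)A 3/3 ✓
Row 4: (4,2)A 0/0 ✓ · (4,4)B 2/2 ✓ · (4,5)B 2/3 ✓ · (4,6)A 2/3 ✓ · (4,7)A 2/2 ✓
All meet the threshold, so the configuration is stable.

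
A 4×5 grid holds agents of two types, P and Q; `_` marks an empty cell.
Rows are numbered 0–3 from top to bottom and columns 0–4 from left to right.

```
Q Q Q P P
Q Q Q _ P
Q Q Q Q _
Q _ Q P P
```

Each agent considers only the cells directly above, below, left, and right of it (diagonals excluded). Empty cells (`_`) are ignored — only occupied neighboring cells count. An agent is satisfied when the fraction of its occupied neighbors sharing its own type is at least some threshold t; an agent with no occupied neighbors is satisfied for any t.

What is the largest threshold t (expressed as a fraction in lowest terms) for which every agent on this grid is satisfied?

1/3

(0,0)Q 2/2
(0,1)Q 3/3
(0,2)Q 2/3
(0,3)P 1/2
(0,4)P 2/2
(1,0)Q 3/3
(1,1)Q 4/4
(1,2)Q 3/3
(1,4)P 1/1
(2,0)Q 3/3
(2,1)Q 3/3
(2,2)Q 4/4
(2,3)Q 1/2
(3,0)Q 1/1
(3,2)Q 1/2
(3,3)P 1/3
(3,4)P 1/1
The smallest same-type fraction is 1/3 at (3,3), which reduces to 1/3. Any threshold above that leaves this agent unsatisfied.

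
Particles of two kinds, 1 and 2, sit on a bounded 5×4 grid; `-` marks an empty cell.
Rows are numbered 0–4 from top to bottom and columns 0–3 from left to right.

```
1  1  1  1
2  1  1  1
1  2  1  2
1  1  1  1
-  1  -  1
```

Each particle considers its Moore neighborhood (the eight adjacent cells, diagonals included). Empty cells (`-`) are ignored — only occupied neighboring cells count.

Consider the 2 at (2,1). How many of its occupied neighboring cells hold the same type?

1

Occupied neighbors of (2,1): (1,0)=2, (1,1)=1, (1,2)=1, (2,0)=1, (2,2)=1, (3,0)=1, (3,1)=1, (3,2)=1.
Same type (2): 1 of 8.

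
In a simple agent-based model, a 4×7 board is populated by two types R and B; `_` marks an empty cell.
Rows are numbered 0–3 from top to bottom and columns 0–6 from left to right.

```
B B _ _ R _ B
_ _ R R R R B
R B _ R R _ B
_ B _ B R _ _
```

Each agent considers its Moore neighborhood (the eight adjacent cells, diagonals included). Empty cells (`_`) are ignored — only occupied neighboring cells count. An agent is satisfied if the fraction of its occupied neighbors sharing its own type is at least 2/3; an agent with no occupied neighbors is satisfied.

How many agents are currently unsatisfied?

Row 0: (0,0)B 1/1 ok · (0,1)B 1/2 unhappy · (0,4)R 3/3 ok · (0,6)B 1/2 unhappy
Row 1: (1,2)R 2/4 unhappy · (1,3)R 5/5 ok · (1,4)R 5/5 ok · (1,5)R 3/6 unhappy · (1,6)B 2/3 ok
Row 2: (2,0)R 0/2 unhappy · (2,1)B 1/3 unhappy · (2,3)R 5/6 ok · (2,4)R 5/6 ok · (2,6)B 1/2 unhappy
Row 3: (3,1)B 1/2 unhappy · (3,3)B 0/3 unhappy · (3,4)R 2/3 ok
Unsatisfied: (0,1), (0,6), (1,2), (1,5), (2,0), (2,1), (2,6), (3,1), (3,3) — 9 in total.

9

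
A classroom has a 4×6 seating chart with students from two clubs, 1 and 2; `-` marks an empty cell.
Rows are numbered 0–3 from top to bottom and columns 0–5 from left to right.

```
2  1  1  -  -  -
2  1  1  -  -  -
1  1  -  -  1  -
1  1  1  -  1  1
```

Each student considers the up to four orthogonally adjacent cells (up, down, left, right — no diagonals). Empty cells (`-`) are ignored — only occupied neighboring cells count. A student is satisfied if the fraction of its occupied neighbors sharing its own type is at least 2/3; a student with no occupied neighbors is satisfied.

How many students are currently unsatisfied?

2

Row 0: (0,0)2 1/2 unhappy · (0,1)1 2/3 ok · (0,2)1 2/2 ok
Row 1: (1,0)2 1/3 unhappy · (1,1)1 3/4 ok · (1,2)1 2/2 ok
Row 2: (2,0)1 2/3 ok · (2,1)1 3/3 ok · (2,4)1 1/1 ok
Row 3: (3,0)1 2/2 ok · (3,1)1 3/3 ok · (3,2)1 1/1 ok · (3,4)1 2/2 ok · (3,5)1 1/1 ok
Unsatisfied: (0,0), (1,0) — 2 in total.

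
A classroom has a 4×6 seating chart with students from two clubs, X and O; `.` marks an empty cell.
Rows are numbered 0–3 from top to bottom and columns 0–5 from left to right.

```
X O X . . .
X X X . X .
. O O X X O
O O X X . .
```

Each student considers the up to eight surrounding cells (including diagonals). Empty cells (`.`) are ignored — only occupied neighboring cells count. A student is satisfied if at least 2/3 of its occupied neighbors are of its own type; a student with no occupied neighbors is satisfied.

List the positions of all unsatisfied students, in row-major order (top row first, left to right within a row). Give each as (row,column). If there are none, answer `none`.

(0,1), (1,0), (1,1), (1,2), (2,1), (2,2), (2,5), (3,2)

Row 0: (0,0)X 2/3 satisfied · (0,1)O 0/5 not · (0,2)X 2/3 satisfied
Row 1: (1,0)X 2/4 not · (1,1)X 4/7 not · (1,2)X 3/6 not · (1,4)X 2/3 satisfied
Row 2: (2,1)O 3/7 not · (2,2)O 2/7 not · (2,3)X 5/6 satisfied · (2,4)X 3/4 satisfied · (2,5)O 0/2 not
Row 3: (3,0)O 2/2 satisfied · (3,1)O 3/4 satisfied · (3,2)X 2/5 not · (3,3)X 3/4 satisfied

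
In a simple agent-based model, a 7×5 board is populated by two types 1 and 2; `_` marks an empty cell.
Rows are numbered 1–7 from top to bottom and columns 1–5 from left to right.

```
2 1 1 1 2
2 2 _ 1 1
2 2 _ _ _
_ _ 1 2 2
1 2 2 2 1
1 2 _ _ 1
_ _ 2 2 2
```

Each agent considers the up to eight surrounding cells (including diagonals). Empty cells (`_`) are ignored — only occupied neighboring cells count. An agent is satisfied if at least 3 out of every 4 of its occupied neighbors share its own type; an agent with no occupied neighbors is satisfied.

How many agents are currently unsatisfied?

17

(1,1)2 2/3 not
(1,2)1 1/4 not
(1,3)1 3/4 satisfied
(1,4)1 3/4 satisfied
(1,5)2 0/3 not
(2,1)2 4/5 satisfied
(2,2)2 4/6 not
(2,4)1 3/4 satisfied
(2,5)1 2/3 not
(3,1)2 3/3 satisfied
(3,2)2 3/4 satisfied
(4,3)1 0/5 not
(4,4)2 3/5 not
(4,5)2 2/3 not
(5,1)1 1/3 not
(5,2)2 2/5 not
(5,3)2 4/5 satisfied
(5,4)2 3/6 not
(5,5)1 1/4 not
(6,1)1 1/3 not
(6,2)2 3/5 not
(6,5)1 1/4 not
(7,3)2 2/2 satisfied
(7,4)2 2/3 not
(7,5)2 1/2 not
Unsatisfied: (1,1), (1,2), (1,5), (2,2), (2,5), (4,3), (4,4), (4,5), (5,1), (5,2), (5,4), (5,5), (6,1), (6,2), (6,5), (7,4), (7,5) — 17 in total.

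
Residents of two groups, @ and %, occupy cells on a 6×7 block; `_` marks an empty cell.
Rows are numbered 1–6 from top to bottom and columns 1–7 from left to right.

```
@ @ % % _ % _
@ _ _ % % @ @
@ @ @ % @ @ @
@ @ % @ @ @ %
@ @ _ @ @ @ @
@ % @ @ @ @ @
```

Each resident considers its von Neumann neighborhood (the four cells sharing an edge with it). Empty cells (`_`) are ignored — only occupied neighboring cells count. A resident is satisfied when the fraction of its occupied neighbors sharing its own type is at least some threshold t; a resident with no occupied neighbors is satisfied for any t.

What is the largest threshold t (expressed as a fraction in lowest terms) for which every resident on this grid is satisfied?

0/1

(1,1)@ 2/2
(1,2)@ 1/2
(1,3)% 1/2
(1,4)% 2/2
(1,6)% 0/1
(2,1)@ 2/2
(2,4)% 3/3
(2,5)% 1/3
(2,6)@ 2/4
(2,7)@ 2/2
(3,1)@ 3/3
(3,2)@ 3/3
(3,3)@ 1/3
(3,4)% 1/4
(3,5)@ 2/4
(3,6)@ 4/4
(3,7)@ 2/3
(4,1)@ 3/3
(4,2)@ 3/4
(4,3)% 0/3
(4,4)@ 2/4
(4,5)@ 4/4
(4,6)@ 3/4
(4,7)% 0/3
(5,1)@ 3/3
(5,2)@ 2/3
(5,4)@ 3/3
(5,5)@ 4/4
(5,6)@ 4/4
(5,7)@ 2/3
(6,1)@ 1/2
(6,2)% 0/3
(6,3)@ 1/2
(6,4)@ 3/3
(6,5)@ 3/3
(6,6)@ 3/3
(6,7)@ 2/2
The smallest same-type fraction is 0/1 at (1,6), which reduces to 0/1. Any threshold above that leaves this resident unsatisfied.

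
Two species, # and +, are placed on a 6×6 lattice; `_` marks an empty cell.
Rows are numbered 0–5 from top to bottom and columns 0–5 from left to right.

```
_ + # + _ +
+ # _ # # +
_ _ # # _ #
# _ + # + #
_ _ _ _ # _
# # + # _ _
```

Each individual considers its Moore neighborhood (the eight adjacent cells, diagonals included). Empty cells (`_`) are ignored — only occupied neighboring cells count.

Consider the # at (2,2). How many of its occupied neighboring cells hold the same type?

Occupied neighbors of (2,2): (1,1)=#, (1,3)=#, (2,3)=#, (3,2)=+, (3,3)=#.
Same type (#): 4 of 5.

4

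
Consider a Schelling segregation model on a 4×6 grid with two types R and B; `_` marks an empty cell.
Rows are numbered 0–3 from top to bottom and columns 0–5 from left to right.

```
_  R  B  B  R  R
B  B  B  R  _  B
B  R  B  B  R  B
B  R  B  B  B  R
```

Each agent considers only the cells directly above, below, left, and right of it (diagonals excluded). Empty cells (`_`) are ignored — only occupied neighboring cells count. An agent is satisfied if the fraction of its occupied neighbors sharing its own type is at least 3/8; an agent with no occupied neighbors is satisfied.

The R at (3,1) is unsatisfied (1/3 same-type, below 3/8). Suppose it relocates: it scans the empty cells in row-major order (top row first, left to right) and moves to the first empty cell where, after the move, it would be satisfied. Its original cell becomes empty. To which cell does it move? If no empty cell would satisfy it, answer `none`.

Vacating (3,1). Empty cells in order:
  (0,0): 1/2 same-type → satisfied — stop here.

(0,0)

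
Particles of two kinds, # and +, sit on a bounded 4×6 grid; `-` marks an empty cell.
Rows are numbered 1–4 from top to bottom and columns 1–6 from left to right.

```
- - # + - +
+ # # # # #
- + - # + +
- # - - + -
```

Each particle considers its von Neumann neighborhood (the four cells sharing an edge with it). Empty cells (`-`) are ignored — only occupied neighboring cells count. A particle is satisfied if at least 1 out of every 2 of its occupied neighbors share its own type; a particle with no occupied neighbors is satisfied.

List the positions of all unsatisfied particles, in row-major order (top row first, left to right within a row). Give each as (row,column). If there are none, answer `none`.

Row 1: (1,3)# 1/2 ok · (1,4)+ 0/2 unhappy · (1,6)+ 0/1 unhappy
Row 2: (2,1)+ 0/1 unhappy · (2,2)# 1/3 unhappy · (2,3)# 3/3 ok · (2,4)# 3/4 ok · (2,5)# 2/3 ok · (2,6)# 1/3 unhappy
Row 3: (3,2)+ 0/2 unhappy · (3,4)# 1/2 ok · (3,5)+ 2/4 ok · (3,6)+ 1/2 ok
Row 4: (4,2)# 0/1 unhappy · (4,5)+ 1/1 ok

(1,4), (1,6), (2,1), (2,2), (2,6), (3,2), (4,2)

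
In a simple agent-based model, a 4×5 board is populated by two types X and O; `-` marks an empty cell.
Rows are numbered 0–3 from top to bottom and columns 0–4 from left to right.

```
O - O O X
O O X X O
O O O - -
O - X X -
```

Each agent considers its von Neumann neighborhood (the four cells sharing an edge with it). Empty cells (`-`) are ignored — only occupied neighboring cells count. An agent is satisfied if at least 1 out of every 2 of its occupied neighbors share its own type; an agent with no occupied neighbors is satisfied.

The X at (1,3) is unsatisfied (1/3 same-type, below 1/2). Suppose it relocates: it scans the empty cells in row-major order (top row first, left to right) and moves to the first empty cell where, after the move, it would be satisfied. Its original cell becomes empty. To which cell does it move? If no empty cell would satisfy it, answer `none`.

(2,3)

Vacating (1,3). Empty cells in order:
  (0,1): 0/3 same-type → still unsatisfied.
  (2,3): 1/2 same-type → satisfied — stop here.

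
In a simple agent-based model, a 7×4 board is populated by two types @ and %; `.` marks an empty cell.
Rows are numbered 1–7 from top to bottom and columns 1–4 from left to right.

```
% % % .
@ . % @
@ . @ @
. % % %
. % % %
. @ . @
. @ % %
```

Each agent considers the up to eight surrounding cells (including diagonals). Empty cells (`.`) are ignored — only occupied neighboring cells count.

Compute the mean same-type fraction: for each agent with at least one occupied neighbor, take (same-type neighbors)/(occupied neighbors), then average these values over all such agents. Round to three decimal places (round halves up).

(1,1)% 1/2
(1,2)% 3/4
(1,3)% 2/3
(2,1)@ 1/3
(2,3)% 2/5
(2,4)@ 2/4
(3,1)@ 1/2
(3,3)@ 2/6
(3,4)@ 2/5
(4,2)% 3/5
(4,3)% 5/7
(4,4)% 3/5
(5,2)% 3/4
(5,3)% 5/7
(5,4)% 3/4
(6,2)@ 1/4
(6,4)@ 0/4
(7,2)@ 1/2
(7,3)% 1/4
(7,4)% 1/2
Sum over 20 agents: 1/2 + 3/4 + 2/3 + 1/3 + 2/5 + 2/4 + 1/2 + 2/6 + 2/5 + 3/5 + 5/7 + 3/5 + 3/4 + 5/7 + 3/4 + 1/4 + 0/4 + 1/2 + 1/4 + 1/2 = 841/84; mean = 841/84 ÷ 20 = 841/1680 = 0.500595… → 0.501.

0.501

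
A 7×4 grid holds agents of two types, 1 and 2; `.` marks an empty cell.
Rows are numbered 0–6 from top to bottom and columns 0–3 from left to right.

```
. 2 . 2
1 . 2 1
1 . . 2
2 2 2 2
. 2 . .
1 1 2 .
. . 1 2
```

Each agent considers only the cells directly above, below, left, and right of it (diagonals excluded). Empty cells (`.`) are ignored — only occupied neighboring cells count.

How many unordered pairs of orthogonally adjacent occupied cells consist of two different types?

Scan each occupied cell's neighbors to the right and below so each pair is counted once.
From row 0: 1 unlike of 1 pairs (running 1/1).
From row 1: 2 unlike of 3 pairs (running 3/4).
From row 2: 1 unlike of 2 pairs (running 4/6).
From row 3: 0 unlike of 4 pairs (running 4/10).
From row 4: 1 unlike of 1 pairs (running 5/11).
From row 5: 2 unlike of 3 pairs (running 7/14).
From row 6: 1 unlike of 1 pairs (running 8/15).
Total adjacent occupied pairs: 15; unlike-type pairs: 8.

8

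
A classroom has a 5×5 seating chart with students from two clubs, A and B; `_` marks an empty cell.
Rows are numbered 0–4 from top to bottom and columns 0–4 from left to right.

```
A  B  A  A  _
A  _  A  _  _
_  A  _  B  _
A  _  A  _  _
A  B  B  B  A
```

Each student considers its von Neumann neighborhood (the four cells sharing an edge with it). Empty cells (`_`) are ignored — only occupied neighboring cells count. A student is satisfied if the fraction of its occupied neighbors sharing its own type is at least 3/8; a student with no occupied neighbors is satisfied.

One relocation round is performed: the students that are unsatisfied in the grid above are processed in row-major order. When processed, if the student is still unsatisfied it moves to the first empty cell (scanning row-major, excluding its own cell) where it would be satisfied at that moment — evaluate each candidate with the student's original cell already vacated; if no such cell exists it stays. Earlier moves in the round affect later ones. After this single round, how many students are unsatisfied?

Initially unsatisfied (in order): (0,1), (3,2), (4,4).
  (0,1) → (1,4).
  (3,2) → (0,1).
  (4,4) → (0,4).
Resulting grid:
A A A A A
A _ A _ B
_ A _ B _
A _ _ _ _
A B B B _
Unsatisfied now: (1,4).

1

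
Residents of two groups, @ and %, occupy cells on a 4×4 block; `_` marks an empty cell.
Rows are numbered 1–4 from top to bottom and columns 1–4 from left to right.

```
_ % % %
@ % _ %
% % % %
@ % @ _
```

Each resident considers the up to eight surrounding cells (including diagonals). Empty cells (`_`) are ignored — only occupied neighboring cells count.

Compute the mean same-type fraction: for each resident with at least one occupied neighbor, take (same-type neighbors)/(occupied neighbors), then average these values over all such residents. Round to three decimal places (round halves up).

(1,2)% 2/3
(1,3)% 4/4
(1,4)% 2/2
(2,1)@ 0/4
(2,2)% 5/6
(2,4)% 4/4
(3,1)% 3/5
(3,2)% 4/7
(3,3)% 5/6
(3,4)% 2/3
(4,1)@ 0/3
(4,2)% 3/5
(4,3)@ 0/4
Sum over 13 residents: 2/3 + 4/4 + 2/2 + 0/4 + 5/6 + 4/4 + 3/5 + 4/7 + 5/6 + 2/3 + 0/3 + 3/5 + 0/4 = 272/35; mean = 272/35 ÷ 13 = 272/455 = 0.597802… → 0.598.

0.598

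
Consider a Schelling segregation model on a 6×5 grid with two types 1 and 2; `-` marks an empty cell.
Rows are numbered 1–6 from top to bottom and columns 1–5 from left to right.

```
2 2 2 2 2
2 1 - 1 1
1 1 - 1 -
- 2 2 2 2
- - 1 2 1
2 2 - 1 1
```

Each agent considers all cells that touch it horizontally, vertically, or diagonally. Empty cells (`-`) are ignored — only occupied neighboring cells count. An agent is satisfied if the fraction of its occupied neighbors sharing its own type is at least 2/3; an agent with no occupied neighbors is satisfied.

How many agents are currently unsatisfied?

(1,1)2 2/3 ok
(1,2)2 3/4 ok
(1,3)2 2/4 unhappy
(1,4)2 2/4 unhappy
(1,5)2 1/3 unhappy
(2,1)2 2/5 unhappy
(2,2)1 2/6 unhappy
(2,4)1 2/5 unhappy
(2,5)1 2/4 unhappy
(3,1)1 2/4 unhappy
(3,2)1 2/5 unhappy
(3,4)1 2/5 unhappy
(4,2)2 1/4 unhappy
(4,3)2 3/6 unhappy
(4,4)2 3/6 unhappy
(4,5)2 2/4 unhappy
(5,3)1 1/6 unhappy
(5,4)2 3/7 unhappy
(5,5)1 2/5 unhappy
(6,1)2 1/1 ok
(6,2)2 1/2 unhappy
(6,4)1 3/4 ok
(6,5)1 2/3 ok
Unsatisfied: (1,3), (1,4), (1,5), (2,1), (2,2), (2,4), (2,5), (3,1), (3,2), (3,4), (4,2), (4,3), (4,4), (4,5), (5,3), (5,4), (5,5), (6,2) — 18 in total.

18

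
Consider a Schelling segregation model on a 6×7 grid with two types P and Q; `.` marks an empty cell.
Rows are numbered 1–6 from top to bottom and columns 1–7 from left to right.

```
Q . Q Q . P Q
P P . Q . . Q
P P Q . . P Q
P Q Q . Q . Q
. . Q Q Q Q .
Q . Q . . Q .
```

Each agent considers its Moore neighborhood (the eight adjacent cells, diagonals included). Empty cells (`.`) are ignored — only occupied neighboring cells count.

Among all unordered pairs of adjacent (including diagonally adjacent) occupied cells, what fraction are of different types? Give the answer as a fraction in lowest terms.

15/47

Scan each occupied cell's neighbors to the right and below (and the two forward diagonals) so each pair is counted once.
From row 1: 5 unlike of 9 pairs (running 5/9).
From row 2: 2 unlike of 9 pairs (running 7/18).
From row 3: 7 unlike of 13 pairs (running 14/31).
From row 4: 1 unlike of 9 pairs (running 15/40).
From row 5: 0 unlike of 7 pairs (running 15/47).
Total adjacent occupied pairs: 47; unlike-type pairs: 15.
15/47 is already in lowest terms.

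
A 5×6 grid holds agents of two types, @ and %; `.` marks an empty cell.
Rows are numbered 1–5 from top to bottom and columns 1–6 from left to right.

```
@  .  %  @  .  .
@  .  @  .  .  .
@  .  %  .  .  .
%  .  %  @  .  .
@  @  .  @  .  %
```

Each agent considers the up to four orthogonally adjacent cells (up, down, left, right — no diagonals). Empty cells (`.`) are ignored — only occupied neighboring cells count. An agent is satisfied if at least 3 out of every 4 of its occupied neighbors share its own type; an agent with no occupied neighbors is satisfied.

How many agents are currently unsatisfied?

(1,1)@ 1/1 ✓
(1,3)% 0/2 ✗
(1,4)@ 0/1 ✗
(2,1)@ 2/2 ✓
(2,3)@ 0/2 ✗
(3,1)@ 1/2 ✗
(3,3)% 1/2 ✗
(4,1)% 0/2 ✗
(4,3)% 1/2 ✗
(4,4)@ 1/2 ✗
(5,1)@ 1/2 ✗
(5,2)@ 1/1 ✓
(5,4)@ 1/1 ✓
(5,6)% 0/0 ✓
Unsatisfied: (1,3), (1,4), (2,3), (3,1), (3,3), (4,1), (4,3), (4,4), (5,1) — 9 in total.

9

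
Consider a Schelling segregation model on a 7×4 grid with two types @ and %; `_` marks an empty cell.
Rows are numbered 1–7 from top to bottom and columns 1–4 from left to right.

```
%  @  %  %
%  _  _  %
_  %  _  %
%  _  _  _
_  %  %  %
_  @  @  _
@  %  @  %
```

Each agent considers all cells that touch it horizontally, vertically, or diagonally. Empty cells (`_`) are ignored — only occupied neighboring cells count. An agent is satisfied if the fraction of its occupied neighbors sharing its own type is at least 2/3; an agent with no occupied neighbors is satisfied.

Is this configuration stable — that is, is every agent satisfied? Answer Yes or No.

No

(1,1)% 1/2 unhappy
(1,2)@ 0/3 unhappy
(1,3)% 2/3 ok
(1,4)% 2/2 ok
(2,1)% 2/3 ok
(2,4)% 3/3 ok
(3,2)% 2/2 ok
(3,4)% 1/1 ok
(4,1)% 2/2 ok
(5,2)% 2/4 unhappy
(5,3)% 2/4 unhappy
(5,4)% 1/2 unhappy
(6,2)@ 3/6 unhappy
(6,3)@ 2/7 unhappy
(7,1)@ 1/2 unhappy
(7,2)% 0/4 unhappy
(7,3)@ 2/4 unhappy
(7,4)% 0/2 unhappy
For instance (1,1) has only 1/2 same-type neighbors, below 2/3.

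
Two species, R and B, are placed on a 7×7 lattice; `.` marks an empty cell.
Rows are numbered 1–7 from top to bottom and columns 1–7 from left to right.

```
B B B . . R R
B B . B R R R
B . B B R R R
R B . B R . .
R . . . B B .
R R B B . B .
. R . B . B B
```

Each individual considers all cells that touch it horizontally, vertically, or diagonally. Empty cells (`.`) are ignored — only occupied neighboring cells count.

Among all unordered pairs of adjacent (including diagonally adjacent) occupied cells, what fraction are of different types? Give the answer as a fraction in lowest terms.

14/69

Scan each occupied cell's neighbors to the right and below (and the two forward diagonals) so each pair is counted once.
Row 1: B(1,1)–B(1,2)= B(1,1)–B(2,1)= B(1,1)–B(2,2)= B(1,2)–B(1,3)= B(1,2)–B(2,2)= B(1,2)–B(2,1)= B(1,3)–B(2,4)= B(1,3)–B(2,2)= R(1,6)–R(1,7)= R(1,6)–R(2,6)= R(1,6)–R(2,7)= R(1,6)–R(2,5)= R(1,7)–R(2,7)= R(1,7)–R(2,6)=  → 0/14 unlike.
Row 2: B(2,1)–B(2,2)= B(2,1)–B(3,1)= B(2,2)–B(3,3)= B(2,2)–B(3,1)= B(2,4)–R(2,5)≠ B(2,4)–B(3,4)= B(2,4)–R(3,5)≠ B(2,4)–B(3,3)= R(2,5)–R(2,6)= R(2,5)–R(3,5)= R(2,5)–R(3,6)= R(2,5)–B(3,4)≠ R(2,6)–R(2,7)= R(2,6)–R(3,6)= R(2,6)–R(3,7)= R(2,6)–R(3,5)= R(2,7)–R(3,7)= R(2,7)–R(3,6)=  → 3/18 unlike.
Row 3: B(3,1)–R(4,1)≠ B(3,1)–B(4,2)= B(3,3)–B(3,4)= B(3,3)–B(4,4)= B(3,3)–B(4,2)= B(3,4)–R(3,5)≠ B(3,4)–B(4,4)= B(3,4)–R(4,5)≠ R(3,5)–R(3,6)= R(3,5)–R(4,5)= R(3,5)–B(4,4)≠ R(3,6)–R(3,7)= R(3,6)–R(4,5)=  → 4/13 unlike.
Row 4: R(4,1)–B(4,2)≠ R(4,1)–R(5,1)= B(4,2)–R(5,1)≠ B(4,4)–R(4,5)≠ B(4,4)–B(5,5)= R(4,5)–B(5,5)≠ R(4,5)–B(5,6)≠  → 5/7 unlike.
Row 5: R(5,1)–R(6,1)= R(5,1)–R(6,2)= B(5,5)–B(5,6)= B(5,5)–B(6,6)= B(5,5)–B(6,4)= B(5,6)–B(6,6)=  → 0/6 unlike.
Row 6: R(6,1)–R(6,2)= R(6,1)–R(7,2)= R(6,2)–B(6,3)≠ R(6,2)–R(7,2)= B(6,3)–B(6,4)= B(6,3)–B(7,4)= B(6,3)–R(7,2)≠ B(6,4)–B(7,4)= B(6,6)–B(7,6)= B(6,6)–B(7,7)=  → 2/10 unlike.
Row 7: B(7,6)–B(7,7)=  → 0/1 unlike.
Total adjacent occupied pairs: 69; unlike-type pairs: 14.
14/69 is already in lowest terms.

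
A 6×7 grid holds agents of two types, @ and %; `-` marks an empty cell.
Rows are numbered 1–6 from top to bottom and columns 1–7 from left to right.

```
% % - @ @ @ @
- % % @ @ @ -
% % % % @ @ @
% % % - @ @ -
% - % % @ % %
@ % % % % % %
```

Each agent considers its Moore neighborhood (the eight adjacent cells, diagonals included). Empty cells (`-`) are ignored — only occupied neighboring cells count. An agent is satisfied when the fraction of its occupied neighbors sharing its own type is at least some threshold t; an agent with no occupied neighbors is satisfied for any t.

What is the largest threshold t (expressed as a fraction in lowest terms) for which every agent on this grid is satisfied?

(1,1)% 2/2
(1,2)% 3/3
(1,4)@ 3/4
(1,5)@ 5/5
(1,6)@ 4/4
(1,7)@ 2/2
(2,2)% 6/6
(2,3)% 5/7
(2,4)@ 4/7
(2,5)@ 7/8
(2,6)@ 7/7
(3,1)% 4/4
(3,2)% 7/7
(3,3)% 6/7
(3,4)% 3/7
(3,5)@ 6/7
(3,6)@ 6/6
(3,7)@ 3/3
(4,1)% 4/4
(4,2)% 7/7
(4,3)% 6/6
(4,5)@ 4/7
(4,6)@ 5/7
(5,1)% 3/4
(5,3)% 6/6
(5,4)% 5/7
(5,5)@ 2/7
(5,6)% 4/7
(5,7)% 3/4
(6,1)@ 0/2
(6,2)% 3/4
(6,3)% 4/4
(6,4)% 4/5
(6,5)% 4/5
(6,6)% 4/5
(6,7)% 3/3
The smallest same-type fraction is 0/2 at (6,1), which reduces to 0/1. Any threshold above that leaves this agent unsatisfied.

0/1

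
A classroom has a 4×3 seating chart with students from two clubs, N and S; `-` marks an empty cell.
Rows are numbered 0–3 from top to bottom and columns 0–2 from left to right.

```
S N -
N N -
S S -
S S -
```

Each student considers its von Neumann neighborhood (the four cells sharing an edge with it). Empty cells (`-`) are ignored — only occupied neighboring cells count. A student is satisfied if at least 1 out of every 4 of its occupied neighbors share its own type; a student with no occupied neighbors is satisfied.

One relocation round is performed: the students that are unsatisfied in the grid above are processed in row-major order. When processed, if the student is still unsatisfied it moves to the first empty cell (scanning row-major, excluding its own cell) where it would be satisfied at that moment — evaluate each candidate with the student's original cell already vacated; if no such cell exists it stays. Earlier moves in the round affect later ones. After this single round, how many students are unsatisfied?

0

Initially unsatisfied (in order): (0,0).
  (0,0) → (2,2).
Resulting grid:
- N -
N N -
S S S
S S -
All satisfied now.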